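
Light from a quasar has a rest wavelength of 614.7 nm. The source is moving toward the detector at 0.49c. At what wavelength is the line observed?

Relativistic Doppler for wavelength: λ' = λ₀ · √((1 − β)/(1 + β)).
λ' = 614.7 × √(0.5100/1.4900) = 614.7 × 0.58505 ≈ 359.6 nm.

359.6 nm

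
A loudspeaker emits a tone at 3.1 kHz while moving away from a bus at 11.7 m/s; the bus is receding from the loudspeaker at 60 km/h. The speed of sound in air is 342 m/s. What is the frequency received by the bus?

2.85 kHz

60 km/h = 16.67 m/s.
General Doppler shift: f' = f · (v − v_o)/(v + v_s).
f' = 3.1 × (342 − 16.67)/(342 + 11.7) = 3.1 × 325.33/353.7 ≈ 2.85 kHz.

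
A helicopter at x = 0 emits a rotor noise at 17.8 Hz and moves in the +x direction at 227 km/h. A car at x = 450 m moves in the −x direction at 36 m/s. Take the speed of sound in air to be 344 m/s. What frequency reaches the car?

227 km/h = 63.06 m/s.
The observer lies on the +x side, so the source is heading toward the observer and the observer is heading toward the source.
General Doppler shift: f' = f · (v + v_o)/(v − v_s).
f' = 17.8 × (344 + 36)/(344 − 63.06) = 17.8 × 380/280.94 ≈ 24.1 Hz.

24.1 Hz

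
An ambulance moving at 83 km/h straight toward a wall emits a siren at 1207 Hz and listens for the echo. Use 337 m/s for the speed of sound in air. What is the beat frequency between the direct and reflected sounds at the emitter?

83 km/h = 23.06 m/s.
The wall receives the sound from a moving source: f₁ = f₀ · v/(v − v_e) = 1207 × 337/313.94 ≈ 1295.6 Hz.
On the return leg the ambulance is a moving observer: f₂ = f₁ · (v + v_e)/v = 1295.6 × 360.06/337 ≈ 1384.3 Hz.
Equivalently f₂ = f₀ · (v + v_e)/(v − v_e).
Beat against the emitted tone: |f₂ − f₀| = 2v_e·f₀/(v − v_e) = 2 × 23.06 × 1207/313.94 ≈ 177 Hz.

177 Hz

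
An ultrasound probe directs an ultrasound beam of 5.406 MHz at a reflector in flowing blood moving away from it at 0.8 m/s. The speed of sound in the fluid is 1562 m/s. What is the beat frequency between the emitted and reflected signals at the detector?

At the reflector in flowing blood (a moving observer), f₁ = f₀ · (v − u)/v = 5.406 × 1561.2/1562 ≈ 5.40323 MHz.
The reflection then acts as a moving source: f₂ = f₁ · v/(v + u) ≈ 5.40047 MHz.
Beat frequency (with f₀ = 5406000 Hz): |f₂ − f₀| = 2u·f₀/(v + u) = 2 × 0.8 × 5406000/1562.8 ≈ 5535 Hz.

5535 Hz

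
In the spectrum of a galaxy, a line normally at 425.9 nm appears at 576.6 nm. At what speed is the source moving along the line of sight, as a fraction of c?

0.294

λ'/λ₀ = 1.3538 > 1 (redshift), so the source is receding.
λ'/λ₀ = √((1 + β)/(1 − β)) for a receding source ⇒ β = (r² − 1)/(r² + 1) with r = λ'/λ₀.
β = (1.8329 − 1)/(1.8329 + 1) ≈ 0.294.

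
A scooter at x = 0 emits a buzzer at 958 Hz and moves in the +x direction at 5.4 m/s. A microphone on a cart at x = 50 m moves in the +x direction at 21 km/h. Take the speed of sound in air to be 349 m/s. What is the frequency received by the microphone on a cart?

21 km/h = 5.833 m/s.
The observer lies on the +x side, so the source is heading toward the observer and the observer is heading away from the source.
Both move, so f' = f · (v − v_o)/(v − v_s).
f' = 958 × (349 − 5.833)/(349 − 5.4) = 958 × 343.17/343.6 ≈ 957 Hz.

957 Hz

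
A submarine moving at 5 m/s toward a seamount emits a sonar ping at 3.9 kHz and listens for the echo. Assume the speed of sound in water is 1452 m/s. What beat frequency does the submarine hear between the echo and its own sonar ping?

The seamount receives the sound from a moving source: f₁ = f₀ · v/(v − v_e) = 3.9 × 1452/1447 ≈ 3.9135 kHz.
On the return leg the submarine is a moving observer: f₂ = f₁ · (v + v_e)/v = 3.9135 × 1457/1452 ≈ 3.9270 kHz.
Beat against the emitted tone (with f₀ = 3900 Hz): |f₂ − f₀| = 2v_e·f₀/(v − v_e) = 2 × 5 × 3900/1447 ≈ 27.0 Hz.

27.0 Hz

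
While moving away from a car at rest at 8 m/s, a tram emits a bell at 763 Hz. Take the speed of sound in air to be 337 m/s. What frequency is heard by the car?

Only the source moves, away from the listener, so f' = f · v/(v + v_s).
f' = 763 × 337/(337 + 8) = 763 × 337/345 ≈ 745 Hz.

745 Hz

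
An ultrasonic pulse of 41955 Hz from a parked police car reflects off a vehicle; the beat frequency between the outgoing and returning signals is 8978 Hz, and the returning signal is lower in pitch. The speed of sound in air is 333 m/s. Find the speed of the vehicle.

Double Doppler shift off a moving reflector: f₂ = f₀ · (v + u)/(v − u) (u > 0 toward emitter).
Returning signal is lower, so f₂ = f₀ − Δf = 41955 − 8978 = 32977 Hz.
Rearranging, u = v · (f₂ − f₀)/(f₂ + f₀) = 333 × -8978/74932 ≈ -40 m/s.
So the vehicle is moving at 40 m/s away from the emitter.

40 m/s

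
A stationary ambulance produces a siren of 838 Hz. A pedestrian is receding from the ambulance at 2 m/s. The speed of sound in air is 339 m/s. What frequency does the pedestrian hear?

833 Hz

Moving observer, stationary source: f' = f · (v − v_o)/v.
f' = 838 × (339 − 2)/339 = 838 × 337/339 ≈ 833 Hz.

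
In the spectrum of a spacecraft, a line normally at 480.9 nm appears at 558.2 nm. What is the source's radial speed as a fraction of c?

0.148c

λ'/λ₀ = 1.1607 > 1 (redshift), so the source is receding.
λ'/λ₀ = √((1 + β)/(1 − β)) for a receding source ⇒ β = (r² − 1)/(r² + 1) with r = λ'/λ₀.
β = (1.3473 − 1)/(1.3473 + 1) ≈ 0.148.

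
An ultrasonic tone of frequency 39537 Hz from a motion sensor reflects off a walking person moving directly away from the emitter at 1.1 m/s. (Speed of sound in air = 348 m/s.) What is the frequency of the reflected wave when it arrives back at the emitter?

39288 Hz

At the walking person (a moving observer), f₁ = f₀ · (v − u)/v = 39537 × 346.9/348 ≈ 39412 Hz.
The reflection then acts as a moving source: f₂ = f₁ · v/(v + u) ≈ 39288 Hz.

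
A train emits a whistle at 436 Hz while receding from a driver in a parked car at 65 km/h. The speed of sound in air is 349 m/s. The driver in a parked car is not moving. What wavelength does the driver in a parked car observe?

84.2 cm

65 km/h = 18.06 m/s.
Only the source moves, away from the listener, so f' = f · v/(v + v_s).
f' = 436 × 349/(349 + 18.06) ≈ 415 Hz.
λ' = v/f' = 349/414.553 ≈ 84.2 cm.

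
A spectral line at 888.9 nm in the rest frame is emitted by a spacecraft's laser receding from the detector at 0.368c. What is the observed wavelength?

Relativistic Doppler for wavelength: λ' = λ₀ · √((1 + β)/(1 − β)).
λ' = 888.9 × √(1.3680/0.6320) = 888.9 × 1.47124 ≈ 1307.8 nm.

1307.8 nm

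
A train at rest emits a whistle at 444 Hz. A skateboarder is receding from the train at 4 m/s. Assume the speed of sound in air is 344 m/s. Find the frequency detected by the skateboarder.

Moving observer, stationary source: f' = f · (v − v_o)/v.
f' = 444 × (344 − 4)/344 = 444 × 340/344 ≈ 439 Hz.

439 Hz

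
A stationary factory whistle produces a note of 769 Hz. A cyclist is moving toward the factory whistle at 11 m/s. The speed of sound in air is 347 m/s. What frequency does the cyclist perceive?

Only the observer moves, toward the source, so f' = f · (v + v_o)/v.
f' = 769 × (347 + 11)/347 = 769 × 358/347 ≈ 793 Hz.

793 Hz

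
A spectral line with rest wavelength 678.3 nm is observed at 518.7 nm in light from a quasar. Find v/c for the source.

λ'/λ₀ = 0.7647 < 1 (blueshift), so the source is approaching.
λ'/λ₀ = √((1 − β)/(1 + β)) for an approaching source ⇒ β = (1 − r²)/(1 + r²) with r = λ'/λ₀.
β = (1 − 0.5848)/(1 + 0.5848) ≈ 0.262.

0.262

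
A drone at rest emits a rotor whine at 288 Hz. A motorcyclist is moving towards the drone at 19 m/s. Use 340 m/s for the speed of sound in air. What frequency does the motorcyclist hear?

Moving observer, stationary source: f' = f · (v + v_o)/v.
f' = 288 × (340 + 19)/340 = 288 × 359/340 ≈ 304 Hz.

304 Hz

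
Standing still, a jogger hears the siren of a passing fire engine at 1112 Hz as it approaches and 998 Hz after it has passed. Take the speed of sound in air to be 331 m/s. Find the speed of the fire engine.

f₁/f₂ = (v + v_s)/(v − v_s), so v_s = v · (f₁ − f₂)/(f₁ + f₂).
v_s = 331 × (1112 − 998)/(1112 + 998) = 331 × 114/2110 ≈ 17.9 m/s.

17.9 m/s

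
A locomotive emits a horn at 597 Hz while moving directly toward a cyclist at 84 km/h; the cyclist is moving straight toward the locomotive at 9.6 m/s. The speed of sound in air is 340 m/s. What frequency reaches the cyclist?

84 km/h = 23.33 m/s.
General Doppler shift: f' = f · (v + v_o)/(v − v_s).
f' = 597 × (340 + 9.6)/(340 − 23.33) = 597 × 349.6/316.67 ≈ 659 Hz.

659 Hz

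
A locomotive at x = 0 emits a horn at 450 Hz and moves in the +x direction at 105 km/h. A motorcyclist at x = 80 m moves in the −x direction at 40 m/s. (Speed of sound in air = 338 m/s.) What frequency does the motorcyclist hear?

105 km/h = 29.17 m/s.
The observer lies on the +x side, so the source is heading toward the observer and the observer is heading toward the source.
General Doppler shift: f' = f · (v + v_o)/(v − v_s).
f' = 450 × (338 + 40)/(338 − 29.17) = 450 × 378/308.83 ≈ 551 Hz.

551 Hz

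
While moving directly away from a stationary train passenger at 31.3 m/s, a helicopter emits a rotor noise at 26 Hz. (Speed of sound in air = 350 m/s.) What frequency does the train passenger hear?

23.9 Hz

Only the source moves, away from the listener, so f' = f · v/(v + v_s).
f' = 26 × 350/(350 + 31.3) = 26 × 350/381.3 ≈ 23.9 Hz.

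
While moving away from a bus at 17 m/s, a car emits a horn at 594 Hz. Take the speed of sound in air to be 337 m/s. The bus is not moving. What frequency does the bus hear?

Only the source moves, away from the listener, so f' = f · v/(v + v_s).
f' = 594 × 337/(337 + 17) = 594 × 337/354 ≈ 565 Hz.

565 Hz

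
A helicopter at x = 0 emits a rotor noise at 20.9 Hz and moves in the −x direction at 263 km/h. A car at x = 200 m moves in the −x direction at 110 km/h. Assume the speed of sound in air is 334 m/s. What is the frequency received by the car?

18.7 Hz

263 km/h = 73.06 m/s; 110 km/h = 30.56 m/s.
The observer lies on the +x side, so the source is heading away from the observer and the observer is heading toward the source.
Both move, so f' = f · (v + v_o)/(v + v_s).
f' = 20.9 × (334 + 30.56)/(334 + 73.06) = 20.9 × 364.56/407.06 ≈ 18.7 Hz.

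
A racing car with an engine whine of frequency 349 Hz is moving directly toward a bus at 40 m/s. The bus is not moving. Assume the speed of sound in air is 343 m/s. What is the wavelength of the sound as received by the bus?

Only the source moves, toward the listener, so f' = f · v/(v − v_s).
f' = 349 × 343/(343 − 40) ≈ 395 Hz.
λ' = v/f' = 343/395.073 ≈ 86.8 cm.

86.8 cm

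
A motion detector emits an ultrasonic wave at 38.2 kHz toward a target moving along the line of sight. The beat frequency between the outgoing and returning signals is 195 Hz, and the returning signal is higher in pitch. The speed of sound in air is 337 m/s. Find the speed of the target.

0.86 m/s

Double Doppler shift off a moving reflector: f₂ = f₀ · (v + u)/(v − u) (u > 0 toward emitter).
Returning signal is higher, so f₂ = f₀ + Δf = 38200 + 195 = 38395 Hz.
Rearranging, u = v · (f₂ − f₀)/(f₂ + f₀) = 337 × 195/76595 ≈ 0.86 m/s.
So the target is moving at 0.86 m/s toward the emitter.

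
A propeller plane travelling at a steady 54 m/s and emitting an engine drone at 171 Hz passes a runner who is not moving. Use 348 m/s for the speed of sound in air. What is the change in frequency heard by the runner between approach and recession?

Approaching: f₁ = f · v/(v − v_s) = 171 × 348/294 ≈ 202.4 Hz.
Receding: f₂ = f · v/(v + v_s) = 171 × 348/402 ≈ 148.0 Hz.
Drop: f₁ − f₂ = 2f·v·v_s/(v² − v_s²) = 2 × 171 × 348 × 54/(348² − 54²) ≈ 54.4 Hz.

54.4 Hz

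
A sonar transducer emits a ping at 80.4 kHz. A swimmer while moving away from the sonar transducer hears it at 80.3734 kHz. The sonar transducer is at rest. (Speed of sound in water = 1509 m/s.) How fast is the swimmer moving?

f' = f · (v − v_o)/v ⇒ v_o = v · |f'/f − 1|.
v_o = 1509 × |80.3734/80.4 − 1| = 1509 × 0.0003308 ≈ 0.50 m/s.

0.50 m/s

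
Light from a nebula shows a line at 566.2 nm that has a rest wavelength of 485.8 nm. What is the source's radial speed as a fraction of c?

0.152

λ'/λ₀ = 1.1655 > 1 (redshift), so the source is receding.
λ'/λ₀ = √((1 + β)/(1 − β)) for a receding source ⇒ β = (r² − 1)/(r² + 1) with r = λ'/λ₀.
β = (1.3584 − 1)/(1.3584 + 1) ≈ 0.152.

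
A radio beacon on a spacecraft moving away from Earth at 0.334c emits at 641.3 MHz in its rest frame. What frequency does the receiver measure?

453.1 MHz

Relativistic Doppler for frequency: f' = f₀ · √((1 − β)/(1 + β)).
f' = 641.3 × √(0.6660/1.3340) = 641.3 × 0.70658 ≈ 453.1 MHz.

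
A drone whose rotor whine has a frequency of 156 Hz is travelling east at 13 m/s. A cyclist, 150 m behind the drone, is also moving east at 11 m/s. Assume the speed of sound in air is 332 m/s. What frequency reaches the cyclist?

The cyclist is behind, so the drone is moving away from it while the cyclist is moving toward the drone.
With source receding and observer approaching, f' = f · (v + v_o)/(v + v_s).
f' = 156 × (332 + 11)/(332 + 13) = 156 × 343/345 ≈ 155 Hz.

155 Hz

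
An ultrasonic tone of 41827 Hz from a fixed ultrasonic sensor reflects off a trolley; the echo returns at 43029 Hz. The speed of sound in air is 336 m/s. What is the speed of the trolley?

Double Doppler shift off a moving reflector: f₂ = f₀ · (v + u)/(v − u) (u > 0 toward emitter).
Rearranging, u = v · (f₂ − f₀)/(f₂ + f₀) = 336 × 1202/84856 ≈ 4.8 m/s.
So the trolley is moving at 4.8 m/s toward the emitter.

4.8 m/s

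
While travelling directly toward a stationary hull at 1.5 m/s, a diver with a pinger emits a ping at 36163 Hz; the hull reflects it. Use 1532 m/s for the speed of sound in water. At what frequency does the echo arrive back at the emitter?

36234 Hz

The hull receives the sound from a moving source: f₁ = f₀ · v/(v − v_e) = 36163 × 1532/1530.5 ≈ 36198 Hz.
On the return leg the diver with a pinger is a moving observer: f₂ = f₁ · (v + v_e)/v = 36198 × 1533.5/1532 ≈ 36234 Hz.
Equivalently f₂ = f₀ · (v + v_e)/(v − v_e).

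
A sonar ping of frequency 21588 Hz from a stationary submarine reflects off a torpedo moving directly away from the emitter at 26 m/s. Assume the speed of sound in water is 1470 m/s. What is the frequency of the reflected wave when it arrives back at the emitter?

At the torpedo (a moving observer), f₁ = f₀ · (v − u)/v = 21588 × 1444/1470 ≈ 21206 Hz.
On reflection it acts as a source moving away from the stationary detector: f₂ = f₁ · v/(v + u) = 21206 × 1470/1496 ≈ 20838 Hz.

20838 Hz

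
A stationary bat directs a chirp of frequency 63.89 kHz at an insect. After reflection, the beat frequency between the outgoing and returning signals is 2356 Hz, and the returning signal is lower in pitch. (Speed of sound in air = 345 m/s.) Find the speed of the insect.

6.5 m/s

Double Doppler shift off a moving reflector: f₂ = f₀ · (v + u)/(v − u) (u > 0 toward emitter).
Returning signal is lower, so f₂ = f₀ − Δf = 63890 − 2356 = 61534 Hz.
Rearranging, u = v · (f₂ − f₀)/(f₂ + f₀) = 345 × -2356/125424 ≈ -6.5 m/s.
So the insect is moving at 6.5 m/s away from the emitter.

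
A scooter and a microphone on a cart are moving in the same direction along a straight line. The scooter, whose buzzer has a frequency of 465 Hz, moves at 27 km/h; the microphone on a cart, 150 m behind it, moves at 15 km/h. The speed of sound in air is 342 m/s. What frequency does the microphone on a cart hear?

461 Hz

27 km/h = 7.5 m/s; 15 km/h = 4.167 m/s.
The microphone on a cart is behind, so the scooter is moving away from it while the microphone on a cart is moving toward the scooter.
With source receding and observer approaching, f' = f · (v + v_o)/(v + v_s).
f' = 465 × (342 + 4.167)/(342 + 7.5) = 465 × 346.17/349.5 ≈ 461 Hz.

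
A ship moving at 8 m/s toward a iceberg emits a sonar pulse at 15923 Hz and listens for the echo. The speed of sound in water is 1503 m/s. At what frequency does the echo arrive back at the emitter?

The iceberg receives the sound from a moving source: f₁ = f₀ · v/(v − v_e) = 15923 × 1503/1495 ≈ 16008 Hz.
On the return leg the ship is a moving observer: f₂ = f₁ · (v + v_e)/v = 16008 × 1511/1503 ≈ 16093 Hz.
Equivalently f₂ = f₀ · (v + v_e)/(v − v_e).

16093 Hz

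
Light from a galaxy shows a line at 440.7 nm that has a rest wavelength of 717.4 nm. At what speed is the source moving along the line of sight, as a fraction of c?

λ'/λ₀ = 0.6143 < 1 (blueshift), so the source is approaching.
λ'/λ₀ = √((1 − β)/(1 + β)) for an approaching source ⇒ β = (1 − r²)/(1 + r²) with r = λ'/λ₀.
β = (1 − 0.3774)/(1 + 0.3774) ≈ 0.452.

0.452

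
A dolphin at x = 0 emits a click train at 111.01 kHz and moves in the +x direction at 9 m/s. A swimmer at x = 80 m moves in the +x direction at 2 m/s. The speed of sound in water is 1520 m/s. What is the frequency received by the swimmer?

The observer lies on the +x side, so the source is heading toward the observer and the observer is heading away from the source.
General Doppler shift: f' = f · (v − v_o)/(v − v_s).
f' = 111.01 × (1520 − 2)/(1520 − 9) = 111.01 × 1518/1511 ≈ 111.5 kHz.

111.5 kHz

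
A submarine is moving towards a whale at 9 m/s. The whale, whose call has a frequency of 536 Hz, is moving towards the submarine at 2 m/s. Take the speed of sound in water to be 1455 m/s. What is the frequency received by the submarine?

540 Hz

With source approaching and observer approaching, f' = f · (v + v_o)/(v − v_s).
f' = 536 × (1455 + 9)/(1455 − 2) = 536 × 1464/1453 ≈ 540 Hz.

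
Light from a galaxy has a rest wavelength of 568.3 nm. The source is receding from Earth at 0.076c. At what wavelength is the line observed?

Relativistic Doppler for wavelength: λ' = λ₀ · √((1 + β)/(1 − β)).
λ' = 568.3 × √(1.0760/0.9240) = 568.3 × 1.07912 ≈ 613.3 nm.

613.3 nm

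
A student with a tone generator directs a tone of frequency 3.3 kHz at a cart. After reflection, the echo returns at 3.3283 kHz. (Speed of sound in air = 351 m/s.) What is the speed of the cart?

Double Doppler shift off a moving reflector: f₂ = f₀ · (v + u)/(v − u) (u > 0 toward emitter).
Rearranging, u = v · (f₂ − f₀)/(f₂ + f₀) = 351 × 0.0283/6.6283 ≈ 1.50 m/s.
So the cart is moving at 1.50 m/s toward the emitter.

1.50 m/s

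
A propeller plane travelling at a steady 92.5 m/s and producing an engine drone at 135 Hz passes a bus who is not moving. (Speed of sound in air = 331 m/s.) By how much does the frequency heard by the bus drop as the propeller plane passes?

81.8 Hz

Approaching: f₁ = f · v/(v − v_s) = 135 × 331/238.5 ≈ 187.4 Hz.
Receding: f₂ = f · v/(v + v_s) = 135 × 331/423.5 ≈ 105.5 Hz.
Drop: f₁ − f₂ = 2f·v·v_s/(v² − v_s²) = 2 × 135 × 331 × 92.5/(331² − 92.5²) ≈ 81.8 Hz.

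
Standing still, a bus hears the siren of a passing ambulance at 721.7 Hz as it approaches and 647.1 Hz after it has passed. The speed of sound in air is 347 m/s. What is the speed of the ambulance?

f₁/f₂ = (v + v_s)/(v − v_s), so v_s = v · (f₁ − f₂)/(f₁ + f₂).
v_s = 347 × (721.7 − 647.1)/(721.7 + 647.1) = 347 × 74.6/1368.8 ≈ 18.9 m/s.

18.9 m/s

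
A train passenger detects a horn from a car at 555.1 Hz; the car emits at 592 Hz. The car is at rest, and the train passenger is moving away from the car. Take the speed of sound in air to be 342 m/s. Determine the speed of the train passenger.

f' = f · (v − v_o)/v ⇒ v_o = v · |f'/f − 1|.
v_o = 342 × |555.1/592 − 1| = 342 × 0.06233 ≈ 21.3 m/s.

21.3 m/s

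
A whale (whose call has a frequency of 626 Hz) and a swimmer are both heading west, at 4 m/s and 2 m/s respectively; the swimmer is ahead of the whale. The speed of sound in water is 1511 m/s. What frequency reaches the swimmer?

The swimmer is ahead, so the whale is moving toward it while the swimmer is moving away from the whale.
Both move, so f' = f · (v − v_o)/(v − v_s).
f' = 626 × (1511 − 2)/(1511 − 4) = 626 × 1509/1507 ≈ 627 Hz.

627 Hz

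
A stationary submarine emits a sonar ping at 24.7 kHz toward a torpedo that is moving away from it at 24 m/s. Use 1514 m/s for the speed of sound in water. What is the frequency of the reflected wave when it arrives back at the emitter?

23.9 kHz

At the torpedo (a moving observer), f₁ = f₀ · (v − u)/v = 24.7 × 1490/1514 ≈ 24.3 kHz.
The reflection then acts as a moving source: f₂ = f₁ · v/(v + u) ≈ 23.9 kHz.
Equivalently f₂ = f₀ · (v − u)/(v + u).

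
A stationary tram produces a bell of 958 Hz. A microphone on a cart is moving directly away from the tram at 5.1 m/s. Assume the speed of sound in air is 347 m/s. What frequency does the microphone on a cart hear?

944 Hz

Moving observer, stationary source: f' = f · (v − v_o)/v.
f' = 958 × (347 − 5.1)/347 = 958 × 341.9/347 ≈ 944 Hz.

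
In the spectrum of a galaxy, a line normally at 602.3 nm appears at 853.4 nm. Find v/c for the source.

0.335

λ'/λ₀ = 1.4169 > 1 (redshift), so the source is receding.
λ'/λ₀ = √((1 + β)/(1 − β)) for a receding source ⇒ β = (r² − 1)/(r² + 1) with r = λ'/λ₀.
β = (2.0076 − 1)/(2.0076 + 1) ≈ 0.335.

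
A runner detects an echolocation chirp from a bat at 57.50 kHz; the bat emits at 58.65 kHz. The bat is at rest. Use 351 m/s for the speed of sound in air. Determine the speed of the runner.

f' < f, so the runner is receding.
f' = f · (v − v_o)/v ⇒ v_o = v · |f'/f − 1|.
v_o = 351 × |57.50/58.65 − 1| = 351 × 0.01961 ≈ 6.9 m/s.

6.9 m/s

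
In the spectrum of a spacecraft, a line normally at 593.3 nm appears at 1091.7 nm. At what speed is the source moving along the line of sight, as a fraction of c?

λ'/λ₀ = 1.8400 > 1 (redshift), so the source is receding.
λ'/λ₀ = √((1 + β)/(1 − β)) for a receding source ⇒ β = (r² − 1)/(r² + 1) with r = λ'/λ₀.
β = (3.3858 − 1)/(3.3858 + 1) ≈ 0.544.

0.544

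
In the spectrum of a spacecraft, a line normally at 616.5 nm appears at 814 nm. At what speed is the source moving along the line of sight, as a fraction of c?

0.271

λ'/λ₀ = 1.3204 > 1 (redshift), so the source is receding.
λ'/λ₀ = √((1 + β)/(1 − β)) for a receding source ⇒ β = (r² − 1)/(r² + 1) with r = λ'/λ₀.
β = (1.7433 − 1)/(1.7433 + 1) ≈ 0.271.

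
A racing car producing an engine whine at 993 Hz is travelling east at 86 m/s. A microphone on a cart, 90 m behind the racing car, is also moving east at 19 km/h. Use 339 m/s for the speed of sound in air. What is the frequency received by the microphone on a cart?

19 km/h = 5.278 m/s.
The microphone on a cart is behind, so the racing car is moving away from it while the microphone on a cart is moving toward the racing car.
Both move, so f' = f · (v + v_o)/(v + v_s).
f' = 993 × (339 + 5.278)/(339 + 86) = 993 × 344.28/425 ≈ 804 Hz.

804 Hz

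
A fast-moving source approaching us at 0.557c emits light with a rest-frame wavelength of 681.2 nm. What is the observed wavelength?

363.4 nm

Relativistic Doppler for wavelength: λ' = λ₀ · √((1 − β)/(1 + β)).
λ' = 681.2 × √(0.4430/1.5570) = 681.2 × 0.53341 ≈ 363.4 nm.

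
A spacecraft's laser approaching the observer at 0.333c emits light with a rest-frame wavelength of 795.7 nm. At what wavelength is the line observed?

Relativistic Doppler for wavelength: λ' = λ₀ · √((1 − β)/(1 + β)).
λ' = 795.7 × √(0.6670/1.3330) = 795.7 × 0.70737 ≈ 562.9 nm.

562.9 nm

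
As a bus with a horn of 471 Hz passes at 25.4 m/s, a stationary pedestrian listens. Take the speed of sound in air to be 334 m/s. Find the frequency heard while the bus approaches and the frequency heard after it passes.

Approaching: f₁ = f · v/(v − v_s) = 471 × 334/308.6 ≈ 510 Hz.
Receding: f₂ = f · v/(v + v_s) = 471 × 334/359.4 ≈ 438 Hz.

510 Hz approaching; 438 Hz receding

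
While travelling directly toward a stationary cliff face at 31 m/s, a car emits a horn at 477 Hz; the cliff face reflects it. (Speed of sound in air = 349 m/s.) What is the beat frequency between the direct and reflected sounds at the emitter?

The cliff face receives the sound from a moving source: f₁ = f₀ · v/(v − v_e) = 477 × 349/318 ≈ 523.5 Hz.
On the return leg the car is a moving observer: f₂ = f₁ · (v + v_e)/v = 523.5 × 380/349 ≈ 570.0 Hz.
Equivalently f₂ = f₀ · (v + v_e)/(v − v_e).
Beat against the emitted tone: |f₂ − f₀| = 2v_e·f₀/(v − v_e) = 2 × 31 × 477/318 ≈ 93 Hz.

93 Hz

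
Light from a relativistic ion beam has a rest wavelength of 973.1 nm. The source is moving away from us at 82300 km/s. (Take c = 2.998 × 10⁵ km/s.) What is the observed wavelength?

1289.8 nm

β = v/c = 82300/299800 = 0.2745.
Relativistic Doppler for wavelength: λ' = λ₀ · √((1 + β)/(1 − β)).
λ' = 973.1 × √(1.2745/0.7255) = 973.1 × 1.32544 ≈ 1289.8 nm.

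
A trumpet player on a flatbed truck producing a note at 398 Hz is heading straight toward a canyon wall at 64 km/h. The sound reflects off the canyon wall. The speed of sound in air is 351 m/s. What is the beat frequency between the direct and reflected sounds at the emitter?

42.5 Hz

64 km/h = 17.78 m/s.
The canyon wall receives the sound from a moving source: f₁ = f₀ · v/(v − v_e) = 398 × 351/333.22 ≈ 419.2 Hz.
On the return leg the trumpet player on a flatbed truck is a moving observer: f₂ = f₁ · (v + v_e)/v = 419.2 × 368.78/351 ≈ 440.5 Hz.
Beat against the emitted tone: |f₂ − f₀| = 2v_e·f₀/(v − v_e) = 2 × 17.78 × 398/333.22 ≈ 42.5 Hz.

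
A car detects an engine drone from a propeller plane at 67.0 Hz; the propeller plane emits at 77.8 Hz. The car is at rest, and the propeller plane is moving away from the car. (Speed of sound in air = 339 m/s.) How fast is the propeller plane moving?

55 m/s

f' = f · v/(v + v_s) ⇒ v_s = v · |1 − f/f'|.
v_s = 339 × |1 − 77.8/67.0| = 339 × 0.1612 ≈ 55 m/s.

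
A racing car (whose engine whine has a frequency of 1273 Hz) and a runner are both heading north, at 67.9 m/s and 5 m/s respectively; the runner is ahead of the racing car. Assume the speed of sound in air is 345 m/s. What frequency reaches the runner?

1562 Hz

The runner is ahead, so the racing car is moving toward it while the runner is moving away from the racing car.
With source approaching and observer receding, f' = f · (v − v_o)/(v − v_s).
f' = 1273 × (345 − 5)/(345 − 67.9) = 1273 × 340/277.1 ≈ 1562 Hz.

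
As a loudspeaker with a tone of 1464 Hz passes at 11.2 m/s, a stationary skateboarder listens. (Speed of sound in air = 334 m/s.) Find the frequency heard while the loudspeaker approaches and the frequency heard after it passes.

1515 Hz approaching; 1417 Hz receding

Approaching: f₁ = f · v/(v − v_s) = 1464 × 334/322.8 ≈ 1515 Hz.
Receding: f₂ = f · v/(v + v_s) = 1464 × 334/345.2 ≈ 1417 Hz.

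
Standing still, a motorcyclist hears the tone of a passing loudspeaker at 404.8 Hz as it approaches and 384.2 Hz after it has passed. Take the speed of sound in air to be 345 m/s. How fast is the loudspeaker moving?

f₁/f₂ = (v + v_s)/(v − v_s), so v_s = v · (f₁ − f₂)/(f₁ + f₂).
v_s = 345 × (404.8 − 384.2)/(404.8 + 384.2) = 345 × 20.6/789.0 ≈ 9.0 m/s.

9.0 m/s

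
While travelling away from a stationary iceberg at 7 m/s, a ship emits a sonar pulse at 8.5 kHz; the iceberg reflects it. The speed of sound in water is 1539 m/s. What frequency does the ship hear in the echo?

8.42 kHz

The iceberg receives the sound from a moving source: f₁ = f₀ · v/(v + v_e) = 8.5 × 1539/1546 ≈ 8.46 kHz.
On the return leg the ship is a moving observer: f₂ = f₁ · (v − v_e)/v = 8.46 × 1532/1539 ≈ 8.42 kHz.
Equivalently f₂ = f₀ · (v − v_e)/(v + v_e).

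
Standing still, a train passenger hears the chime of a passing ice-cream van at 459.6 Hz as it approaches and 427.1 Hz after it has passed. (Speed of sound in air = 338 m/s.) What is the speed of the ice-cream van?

12.4 m/s

f₁/f₂ = (v + v_s)/(v − v_s), so v_s = v · (f₁ − f₂)/(f₁ + f₂).
v_s = 338 × (459.6 − 427.1)/(459.6 + 427.1) = 338 × 32.5/886.7 ≈ 12.4 m/s.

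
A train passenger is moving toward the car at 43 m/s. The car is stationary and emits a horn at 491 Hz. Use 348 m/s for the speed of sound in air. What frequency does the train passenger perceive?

552 Hz

Moving observer, stationary source: f' = f · (v + v_o)/v.
f' = 491 × (348 + 43)/348 = 491 × 391/348 ≈ 552 Hz.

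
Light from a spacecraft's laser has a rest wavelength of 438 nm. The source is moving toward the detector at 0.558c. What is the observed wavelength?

233.3 nm

Relativistic Doppler for wavelength: λ' = λ₀ · √((1 − β)/(1 + β)).
λ' = 438 × √(0.4420/1.5580) = 438 × 0.53263 ≈ 233.3 nm.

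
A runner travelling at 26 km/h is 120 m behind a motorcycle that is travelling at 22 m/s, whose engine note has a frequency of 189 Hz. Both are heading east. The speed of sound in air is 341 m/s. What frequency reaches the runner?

181 Hz

26 km/h = 7.222 m/s.
The runner is behind, so the motorcycle is moving away from it while the runner is moving toward the motorcycle.
With source receding and observer approaching, f' = f · (v + v_o)/(v + v_s).
f' = 189 × (341 + 7.222)/(341 + 22) = 189 × 348.22/363 ≈ 181 Hz.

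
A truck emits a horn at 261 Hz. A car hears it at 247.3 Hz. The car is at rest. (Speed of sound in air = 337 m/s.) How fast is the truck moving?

f' < f, so the truck is receding.
f' = f · v/(v + v_s) ⇒ v_s = v · |1 − f/f'|.
v_s = 337 × |1 − 261/247.3| = 337 × 0.0554 ≈ 18.7 m/s.

18.7 m/s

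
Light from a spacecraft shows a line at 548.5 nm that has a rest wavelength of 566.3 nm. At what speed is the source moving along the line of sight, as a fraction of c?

λ'/λ₀ = 0.9686 < 1 (blueshift), so the source is approaching.
λ'/λ₀ = √((1 − β)/(1 + β)) for an approaching source ⇒ β = (1 − r²)/(1 + r²) with r = λ'/λ₀.
β = (1 − 0.9381)/(1 + 0.9381) ≈ 0.032.

0.032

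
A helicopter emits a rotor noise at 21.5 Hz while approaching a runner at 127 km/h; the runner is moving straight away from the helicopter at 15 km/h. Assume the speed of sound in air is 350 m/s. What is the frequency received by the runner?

127 km/h = 35.28 m/s; 15 km/h = 4.167 m/s.
Both move, so f' = f · (v − v_o)/(v − v_s).
f' = 21.5 × (350 − 4.167)/(350 − 35.28) = 21.5 × 345.83/314.72 ≈ 23.6 Hz.

23.6 Hz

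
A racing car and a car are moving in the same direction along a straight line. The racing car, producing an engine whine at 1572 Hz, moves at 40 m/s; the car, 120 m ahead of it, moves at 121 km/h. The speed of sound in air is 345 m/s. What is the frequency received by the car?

121 km/h = 33.61 m/s.
The car is ahead, so the racing car is moving toward it while the car is moving away from the racing car.
With source approaching and observer receding, f' = f · (v − v_o)/(v − v_s).
f' = 1572 × (345 − 33.61)/(345 − 40) = 1572 × 311.39/305 ≈ 1605 Hz.

1605 Hz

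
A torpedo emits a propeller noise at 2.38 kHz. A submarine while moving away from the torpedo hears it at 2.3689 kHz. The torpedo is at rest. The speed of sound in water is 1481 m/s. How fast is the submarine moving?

f' = f · (v − v_o)/v ⇒ v_o = v · |f'/f − 1|.
v_o = 1481 × |2.3689/2.38 − 1| = 1481 × 0.004664 ≈ 6.9 m/s.

6.9 m/s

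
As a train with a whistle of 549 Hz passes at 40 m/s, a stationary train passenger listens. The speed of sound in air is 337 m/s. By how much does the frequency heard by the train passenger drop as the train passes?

Approaching: f₁ = f · v/(v − v_s) = 549 × 337/297 ≈ 623 Hz.
Receding: f₂ = f · v/(v + v_s) = 549 × 337/377 ≈ 491 Hz.
Drop: f₁ − f₂ = 2f·v·v_s/(v² − v_s²) = 2 × 549 × 337 × 40/(337² − 40²) ≈ 132 Hz.

132 Hz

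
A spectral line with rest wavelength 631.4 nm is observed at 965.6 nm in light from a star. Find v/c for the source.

λ'/λ₀ = 1.5293 > 1 (redshift), so the source is receding.
λ'/λ₀ = √((1 + β)/(1 − β)) for a receding source ⇒ β = (r² − 1)/(r² + 1) with r = λ'/λ₀.
β = (2.3388 − 1)/(2.3388 + 1) ≈ 0.401.

0.401c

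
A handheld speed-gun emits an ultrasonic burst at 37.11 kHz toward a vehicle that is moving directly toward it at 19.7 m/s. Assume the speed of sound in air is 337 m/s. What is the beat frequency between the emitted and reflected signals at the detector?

4608 Hz

The vehicle first receives the wave as a moving observer: f₁ = f₀ · (v + u)/v = 37.11 × (337 + 19.7)/337 ≈ 39.28 kHz.
On reflection it acts as a source moving toward the stationary detector: f₂ = f₁ · v/(v − u) = 39.28 × 337/317.3 ≈ 41.72 kHz.
Equivalently f₂ = f₀ · (v + u)/(v − u).
Beat frequency (with f₀ = 37110 Hz): |f₂ − f₀| = 2u·f₀/(v − u) = 2 × 19.7 × 37110/317.3 ≈ 4608 Hz.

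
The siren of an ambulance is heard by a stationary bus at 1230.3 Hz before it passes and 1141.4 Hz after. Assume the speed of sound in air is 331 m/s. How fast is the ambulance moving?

12.4 m/s

f₁/f₂ = (v + v_s)/(v − v_s), so v_s = v · (f₁ − f₂)/(f₁ + f₂).
v_s = 331 × (1230.3 − 1141.4)/(1230.3 + 1141.4) = 331 × 88.9/2371.7 ≈ 12.4 m/s.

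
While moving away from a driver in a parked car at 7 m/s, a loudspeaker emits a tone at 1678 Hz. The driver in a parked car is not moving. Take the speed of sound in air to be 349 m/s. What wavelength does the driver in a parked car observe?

21.2 cm

Moving source, stationary observer: f' = f · v/(v + v_s) since the source is receding.
f' = 1678 × 349/(349 + 7) ≈ 1645 Hz.
λ' = v/f' = 349/1645.01 ≈ 21.2 cm.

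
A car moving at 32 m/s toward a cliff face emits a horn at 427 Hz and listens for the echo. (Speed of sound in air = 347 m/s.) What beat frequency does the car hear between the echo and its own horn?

The cliff face receives the sound from a moving source: f₁ = f₀ · v/(v − v_e) = 427 × 347/315 ≈ 470.4 Hz.
On the return leg the car is a moving observer: f₂ = f₁ · (v + v_e)/v = 470.4 × 379/347 ≈ 513.8 Hz.
Beat against the emitted tone: |f₂ − f₀| = 2v_e·f₀/(v − v_e) = 2 × 32 × 427/315 ≈ 87 Hz.

87 Hz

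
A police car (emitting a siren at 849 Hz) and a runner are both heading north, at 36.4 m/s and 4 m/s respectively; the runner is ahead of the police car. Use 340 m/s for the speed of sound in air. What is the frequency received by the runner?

The runner is ahead, so the police car is moving toward it while the runner is moving away from the police car.
General Doppler shift: f' = f · (v − v_o)/(v − v_s).
f' = 849 × (340 − 4)/(340 − 36.4) = 849 × 336/303.6 ≈ 940 Hz.

940 Hz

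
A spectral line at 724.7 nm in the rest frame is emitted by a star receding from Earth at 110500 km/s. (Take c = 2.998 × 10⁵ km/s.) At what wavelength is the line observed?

β = v/c = 110500/299800 = 0.3686.
Relativistic Doppler for wavelength: λ' = λ₀ · √((1 + β)/(1 − β)).
λ' = 724.7 × √(1.3686/0.6314) = 724.7 × 1.47223 ≈ 1066.9 nm.

1066.9 nm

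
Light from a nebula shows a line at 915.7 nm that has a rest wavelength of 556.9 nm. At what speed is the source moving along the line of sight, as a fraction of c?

0.460c

λ'/λ₀ = 1.6443 > 1 (redshift), so the source is receding.
λ'/λ₀ = √((1 + β)/(1 − β)) for a receding source ⇒ β = (r² − 1)/(r² + 1) with r = λ'/λ₀.
β = (2.7037 − 1)/(2.7037 + 1) ≈ 0.460.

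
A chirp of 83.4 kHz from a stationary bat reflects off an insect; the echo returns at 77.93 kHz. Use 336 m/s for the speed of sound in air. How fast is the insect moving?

11.4 m/s

Double Doppler shift off a moving reflector: f₂ = f₀ · (v + u)/(v − u) (u > 0 toward emitter).
Rearranging, u = v · (f₂ − f₀)/(f₂ + f₀) = 336 × -5.47/161.33 ≈ -11.4 m/s.
So the insect is moving at 11.4 m/s away from the emitter.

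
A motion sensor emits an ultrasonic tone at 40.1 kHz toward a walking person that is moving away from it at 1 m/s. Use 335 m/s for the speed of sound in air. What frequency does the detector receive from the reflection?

The walking person first receives the wave as a moving observer: f₁ = f₀ · (v − u)/v = 40.1 × (335 − 1)/335 ≈ 40.0 kHz.
The reflection then acts as a moving source: f₂ = f₁ · v/(v + u) ≈ 39.9 kHz.

39.9 kHz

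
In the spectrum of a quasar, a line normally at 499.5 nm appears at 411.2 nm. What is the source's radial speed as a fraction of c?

0.192

λ'/λ₀ = 0.8232 < 1 (blueshift), so the source is approaching.
λ'/λ₀ = √((1 − β)/(1 + β)) for an approaching source ⇒ β = (1 − r²)/(1 + r²) with r = λ'/λ₀.
β = (1 − 0.6777)/(1 + 0.6777) ≈ 0.192.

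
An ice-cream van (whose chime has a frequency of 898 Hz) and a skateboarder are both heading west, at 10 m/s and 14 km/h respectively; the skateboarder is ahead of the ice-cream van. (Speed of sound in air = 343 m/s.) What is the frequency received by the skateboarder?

914 Hz

14 km/h = 3.889 m/s.
The skateboarder is ahead, so the ice-cream van is moving toward it while the skateboarder is moving away from the ice-cream van.
Both move, so f' = f · (v − v_o)/(v − v_s).
f' = 898 × (343 − 3.889)/(343 − 10) = 898 × 339.11/333 ≈ 914 Hz.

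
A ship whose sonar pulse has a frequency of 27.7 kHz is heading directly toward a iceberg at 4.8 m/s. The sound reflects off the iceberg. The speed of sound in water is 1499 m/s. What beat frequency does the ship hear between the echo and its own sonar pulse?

The iceberg receives the sound from a moving source: f₁ = f₀ · v/(v − v_e) = 27.7 × 1499/1494.2 ≈ 27.7890 kHz.
On the return leg the ship is a moving observer: f₂ = f₁ · (v + v_e)/v = 27.7890 × 1503.8/1499 ≈ 27.8780 kHz.
Beat against the emitted tone (with f₀ = 27700 Hz): |f₂ − f₀| = 2v_e·f₀/(v − v_e) = 2 × 4.8 × 27700/1494.2 ≈ 178 Hz.

178 Hz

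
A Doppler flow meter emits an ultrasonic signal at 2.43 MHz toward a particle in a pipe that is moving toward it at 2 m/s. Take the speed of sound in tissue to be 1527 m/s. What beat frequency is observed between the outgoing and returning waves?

At the particle in a pipe (a moving observer), f₁ = f₀ · (v + u)/v = 2.43 × 1529/1527 ≈ 2.43318 MHz.
The reflection then acts as a moving source: f₂ = f₁ · v/(v − u) ≈ 2.43637 MHz.
Beat frequency (with f₀ = 2430000 Hz): |f₂ − f₀| = 2u·f₀/(v − u) = 2 × 2 × 2430000/1525 ≈ 6374 Hz.

6374 Hz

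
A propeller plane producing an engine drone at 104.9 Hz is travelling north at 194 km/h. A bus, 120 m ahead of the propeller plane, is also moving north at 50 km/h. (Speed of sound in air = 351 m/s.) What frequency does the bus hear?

119 Hz

194 km/h = 53.89 m/s; 50 km/h = 13.89 m/s.
The bus is ahead, so the propeller plane is moving toward it while the bus is moving away from the propeller plane.
Both move, so f' = f · (v − v_o)/(v − v_s).
f' = 104.9 × (351 − 13.89)/(351 − 53.89) = 104.9 × 337.11/297.11 ≈ 119 Hz.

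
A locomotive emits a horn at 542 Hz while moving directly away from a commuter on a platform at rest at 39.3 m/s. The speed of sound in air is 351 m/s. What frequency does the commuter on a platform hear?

Moving source, stationary observer: f' = f · v/(v + v_s) since the source is receding.
f' = 542 × 351/(351 + 39.3) = 542 × 351/390.3 ≈ 487 Hz.

487 Hz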